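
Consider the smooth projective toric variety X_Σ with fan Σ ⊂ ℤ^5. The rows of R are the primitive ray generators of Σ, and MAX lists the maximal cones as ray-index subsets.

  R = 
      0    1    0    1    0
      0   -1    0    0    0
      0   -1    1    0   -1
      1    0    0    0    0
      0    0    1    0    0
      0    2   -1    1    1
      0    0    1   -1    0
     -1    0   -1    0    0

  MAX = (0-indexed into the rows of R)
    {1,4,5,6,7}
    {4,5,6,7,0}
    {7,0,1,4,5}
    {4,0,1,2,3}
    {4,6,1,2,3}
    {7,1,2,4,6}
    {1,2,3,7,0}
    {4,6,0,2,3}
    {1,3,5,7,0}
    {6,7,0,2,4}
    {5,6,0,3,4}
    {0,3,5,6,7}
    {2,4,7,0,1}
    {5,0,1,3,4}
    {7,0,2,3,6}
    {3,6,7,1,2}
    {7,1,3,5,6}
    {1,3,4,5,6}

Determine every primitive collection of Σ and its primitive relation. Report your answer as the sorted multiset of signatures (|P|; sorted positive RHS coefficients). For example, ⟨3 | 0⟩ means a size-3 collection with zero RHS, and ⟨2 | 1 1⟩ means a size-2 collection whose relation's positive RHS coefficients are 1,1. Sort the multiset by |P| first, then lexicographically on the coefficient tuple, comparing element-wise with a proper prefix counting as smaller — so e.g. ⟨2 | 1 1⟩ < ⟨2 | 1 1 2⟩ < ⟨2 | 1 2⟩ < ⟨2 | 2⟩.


Δ(Σ) — 8 vertices, 3 min non-faces:

  P = {2,5}:  v_{2} + v_{5} = v_{0}  →  sig = ⟨2 | 1⟩
  P = {3,4,7}:  v_{3} + v_{4} + v_{7} = 0  →  sig = ⟨3 | 0⟩
  P = {0,1,6}:  v_{0} + v_{1} + v_{6} = v_{4}  →  sig = ⟨3 | 1⟩

Hence PRS(X_Σ) =
[⟨2 | 1⟩, ⟨3 | 0⟩, ⟨3 | 1⟩]


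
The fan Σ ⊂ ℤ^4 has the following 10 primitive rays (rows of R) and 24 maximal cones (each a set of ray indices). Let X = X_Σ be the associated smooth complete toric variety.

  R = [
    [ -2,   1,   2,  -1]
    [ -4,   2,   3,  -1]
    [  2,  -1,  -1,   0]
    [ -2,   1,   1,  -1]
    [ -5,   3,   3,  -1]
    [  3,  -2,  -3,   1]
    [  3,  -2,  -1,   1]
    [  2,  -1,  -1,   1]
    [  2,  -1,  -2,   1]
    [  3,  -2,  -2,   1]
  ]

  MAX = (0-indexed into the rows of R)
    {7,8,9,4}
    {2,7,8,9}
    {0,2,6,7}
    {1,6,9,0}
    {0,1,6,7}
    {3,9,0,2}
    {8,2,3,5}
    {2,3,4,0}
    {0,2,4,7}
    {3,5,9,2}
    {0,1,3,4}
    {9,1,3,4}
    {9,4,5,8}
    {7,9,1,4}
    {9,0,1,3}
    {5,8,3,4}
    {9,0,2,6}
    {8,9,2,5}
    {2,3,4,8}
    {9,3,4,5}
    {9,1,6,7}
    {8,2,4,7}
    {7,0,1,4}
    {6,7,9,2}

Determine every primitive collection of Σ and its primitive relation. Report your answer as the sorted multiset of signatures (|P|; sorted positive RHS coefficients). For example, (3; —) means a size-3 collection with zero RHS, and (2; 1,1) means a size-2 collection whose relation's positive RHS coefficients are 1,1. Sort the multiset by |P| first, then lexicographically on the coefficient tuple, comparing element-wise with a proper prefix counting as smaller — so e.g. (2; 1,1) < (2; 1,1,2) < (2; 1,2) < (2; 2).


Primitive collections (16):

  • {0,8}:  v_{0} + v_{8} = 0 ; sig = (2; —)
  • {3,7}:  v_{3} + v_{7} = 0 ; sig = (2; —)
  • {1,2}:  v_{1} + v_{2} = v_{0} ; sig = (2; 1)
  • {0,5}:  v_{0} + v_{5} = v_{3} + v_{9} ; sig = (2; 1,1)
  • {1,8}:  v_{1} + v_{8} = v_{4} + v_{9} ; sig = (2; 1,1)
  • {3,6}:  v_{3} + v_{6} = v_{0} + v_{9} ; sig = (2; 1,1)
  • {4,6}:  v_{4} + v_{6} = v_{1} + v_{7} ; sig = (2; 1,1)
  • {5,7}:  v_{5} + v_{7} = v_{8} + v_{9} ; sig = (2; 1,1)
  • {6,8}:  v_{6} + v_{8} = v_{7} + v_{9} ; sig = (2; 1,1)
  • {1,5}:  v_{1} + v_{5} = v_{3} + v_{4} + 2·v_{9} ; sig = (2; 1,1,2)
  • {5,6}:  v_{5} + v_{6} = 2·v_{9} ; sig = (2; 2)
  • {2,4,9}:  v_{2} + v_{4} + v_{9} = 0 ; sig = (3; —)
  • {0,4,9}:  v_{0} + v_{4} + v_{9} = v_{1} ; sig = (3; 1)
  • {0,7,9}:  v_{0} + v_{7} + v_{9} = v_{6} ; sig = (3; 1)
  • {3,8,9}:  v_{3} + v_{8} + v_{9} = v_{5} ; sig = (3; 1)
  • {2,4,5}:  v_{2} + v_{4} + v_{5} = v_{3} + v_{8} ; sig = (3; 1,1)

so the primitive-relation signature multiset is
{ (2; —) ×2,  (2; 1),  (2; 1,1) ×6,  (2; 1,1,2),  (2; 2),  (3; —),  (3; 1) ×3,  (3; 1,1) }


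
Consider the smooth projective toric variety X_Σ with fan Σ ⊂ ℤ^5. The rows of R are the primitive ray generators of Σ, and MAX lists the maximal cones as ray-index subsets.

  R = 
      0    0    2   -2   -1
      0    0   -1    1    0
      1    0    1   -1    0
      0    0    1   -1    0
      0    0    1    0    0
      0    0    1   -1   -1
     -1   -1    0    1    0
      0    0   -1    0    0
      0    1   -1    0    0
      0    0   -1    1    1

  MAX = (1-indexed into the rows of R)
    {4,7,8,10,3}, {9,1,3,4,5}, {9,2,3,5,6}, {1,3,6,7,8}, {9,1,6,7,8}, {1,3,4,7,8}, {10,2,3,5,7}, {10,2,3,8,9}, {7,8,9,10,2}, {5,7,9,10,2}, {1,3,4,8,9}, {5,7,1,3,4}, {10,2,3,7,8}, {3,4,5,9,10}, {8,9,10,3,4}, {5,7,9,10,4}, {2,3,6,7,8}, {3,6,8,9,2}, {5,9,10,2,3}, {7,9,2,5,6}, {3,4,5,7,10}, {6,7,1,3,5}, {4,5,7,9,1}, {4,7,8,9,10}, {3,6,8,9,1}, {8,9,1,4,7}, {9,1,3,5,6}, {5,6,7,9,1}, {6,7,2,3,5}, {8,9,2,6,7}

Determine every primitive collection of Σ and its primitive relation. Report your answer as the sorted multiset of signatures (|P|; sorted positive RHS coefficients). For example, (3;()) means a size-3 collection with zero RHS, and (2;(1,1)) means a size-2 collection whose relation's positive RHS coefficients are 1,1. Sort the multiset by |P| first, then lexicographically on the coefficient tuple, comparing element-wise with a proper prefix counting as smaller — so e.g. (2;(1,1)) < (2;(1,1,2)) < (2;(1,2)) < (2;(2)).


The 7 primitive collections of Σ (r=10, n=5):

  P={2,4}:  v_{2} + v_{4} = 0  ⇒ sig = (2;())
  P={5,8}:  v_{5} + v_{8} = 0  ⇒ sig = (2;())
  P={6,10}:  v_{6} + v_{10} = 0  ⇒ sig = (2;())
  P={1,2}:  v_{1} + v_{2} = v_{6}  ⇒ sig = (2;(1))
  P={1,10}:  v_{1} + v_{10} = v_{4}  ⇒ sig = (2;(1))
  P={4,6}:  v_{4} + v_{6} = v_{1}  ⇒ sig = (2;(1))
  P={3,7,9}:  v_{3} + v_{7} + v_{9} = 0  ⇒ sig = (3;())

Signatures (|P|; sorted positive RHS coefficients), sorted:
{ (2;()) ×3,  (2;(1)) ×3,  (3;()) }


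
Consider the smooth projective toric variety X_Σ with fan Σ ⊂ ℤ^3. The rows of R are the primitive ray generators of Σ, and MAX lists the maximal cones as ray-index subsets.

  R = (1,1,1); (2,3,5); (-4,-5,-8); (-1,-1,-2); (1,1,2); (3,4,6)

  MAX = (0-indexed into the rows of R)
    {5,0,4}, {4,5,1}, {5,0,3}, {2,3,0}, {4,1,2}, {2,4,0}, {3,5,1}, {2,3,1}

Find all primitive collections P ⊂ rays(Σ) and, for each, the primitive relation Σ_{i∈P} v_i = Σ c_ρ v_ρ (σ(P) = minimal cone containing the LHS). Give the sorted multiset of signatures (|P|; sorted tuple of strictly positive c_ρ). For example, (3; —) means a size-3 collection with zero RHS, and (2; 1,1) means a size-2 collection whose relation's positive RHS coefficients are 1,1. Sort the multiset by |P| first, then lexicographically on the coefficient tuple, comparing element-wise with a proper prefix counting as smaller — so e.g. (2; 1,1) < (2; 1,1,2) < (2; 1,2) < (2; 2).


Primitive collections (3):

  P = {3,4}:  v_{3} + v_{4} = 0 — sig = (2; —)
  P = {0,1}:  v_{0} + v_{1} = v_{5} — sig = (2; 1)
  P = {2,5}:  v_{2} + v_{5} = v_{3} — sig = (2; 1)

Hence PRS(X_Σ) =
[(2; —), (2; 1), (2; 1)]


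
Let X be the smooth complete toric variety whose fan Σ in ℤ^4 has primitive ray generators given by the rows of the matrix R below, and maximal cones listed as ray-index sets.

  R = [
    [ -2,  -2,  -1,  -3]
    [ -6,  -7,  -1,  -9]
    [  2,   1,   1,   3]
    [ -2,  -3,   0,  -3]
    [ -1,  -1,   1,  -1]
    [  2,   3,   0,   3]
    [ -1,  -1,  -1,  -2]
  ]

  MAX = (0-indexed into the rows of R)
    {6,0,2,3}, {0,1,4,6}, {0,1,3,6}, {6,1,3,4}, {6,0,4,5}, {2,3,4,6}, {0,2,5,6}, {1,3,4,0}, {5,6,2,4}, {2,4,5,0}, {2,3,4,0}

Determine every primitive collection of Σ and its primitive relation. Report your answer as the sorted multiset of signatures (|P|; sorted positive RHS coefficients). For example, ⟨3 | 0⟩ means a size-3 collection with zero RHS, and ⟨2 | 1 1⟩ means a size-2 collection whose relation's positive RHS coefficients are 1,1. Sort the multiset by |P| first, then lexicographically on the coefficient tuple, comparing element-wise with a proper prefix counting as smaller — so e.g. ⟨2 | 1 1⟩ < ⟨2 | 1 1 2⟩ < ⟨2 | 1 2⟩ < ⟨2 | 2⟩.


5 minimal non-faces of Δ(Σ) (on 7 rays):

  P={3,5}:  v_{3} + v_{5} = 0  so sig = ⟨2 | 0⟩
  P={1,5}:  v_{1} + v_{5} = v_{0} + v_{4} + v_{6}  so sig = ⟨2 | 1 1 1⟩
  P={1,2}:  v_{1} + v_{2} = 2·v_{3}  so sig = ⟨2 | 2⟩
  P={0,2,4,6}:  v_{0} + v_{2} + v_{4} + v_{6} = v_{3}  so sig = ⟨4 | 1⟩
  P={0,3,4,6}:  v_{0} + v_{3} + v_{4} + v_{6} = v_{1}  so sig = ⟨4 | 1⟩

so the primitive-relation signature multiset is
    ⟨2 | 0⟩
    ⟨2 | 1 1 1⟩
    ⟨2 | 2⟩
    ⟨4 | 1⟩
    ⟨4 | 1⟩


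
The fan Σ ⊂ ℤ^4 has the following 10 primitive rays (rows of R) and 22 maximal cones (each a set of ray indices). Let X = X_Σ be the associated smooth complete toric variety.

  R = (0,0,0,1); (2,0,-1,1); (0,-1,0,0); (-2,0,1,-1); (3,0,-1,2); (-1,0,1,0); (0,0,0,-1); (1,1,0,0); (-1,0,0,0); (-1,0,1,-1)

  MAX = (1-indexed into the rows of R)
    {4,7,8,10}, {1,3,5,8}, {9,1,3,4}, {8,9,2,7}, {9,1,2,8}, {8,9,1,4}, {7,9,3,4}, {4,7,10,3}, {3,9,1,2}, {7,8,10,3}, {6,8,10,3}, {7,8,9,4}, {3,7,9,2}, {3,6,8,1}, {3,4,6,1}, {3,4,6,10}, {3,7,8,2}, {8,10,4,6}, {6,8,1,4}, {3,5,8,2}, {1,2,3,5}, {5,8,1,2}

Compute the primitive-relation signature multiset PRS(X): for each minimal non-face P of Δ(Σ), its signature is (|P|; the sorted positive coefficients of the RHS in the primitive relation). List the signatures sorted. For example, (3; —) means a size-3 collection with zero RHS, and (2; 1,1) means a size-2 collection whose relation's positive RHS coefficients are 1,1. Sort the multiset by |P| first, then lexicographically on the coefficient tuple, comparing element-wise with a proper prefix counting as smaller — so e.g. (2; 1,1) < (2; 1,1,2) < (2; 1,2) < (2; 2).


The 16 primitive collections of Σ (r=10, n=4):

  P={1,7}:  v_{1} + v_{7} = 0 ; sig = (2; —)
  P={2,4}:  v_{2} + v_{4} = 0 ; sig = (2; —)
  P={1,10}:  v_{1} + v_{10} = v_{6} ; sig = (2; 1)
  P={6,7}:  v_{6} + v_{7} = v_{10} ; sig = (2; 1)
  P={9,10}:  v_{9} + v_{10} = v_{4} ; sig = (2; 1)
  P={2,10}:  v_{2} + v_{10} = v_{3} + v_{8} ; sig = (2; 1,1)
  P={5,9}:  v_{5} + v_{9} = v_{1} + v_{2} ; sig = (2; 1,1)
  P={6,9}:  v_{6} + v_{9} = v_{1} + v_{4} ; sig = (2; 1,1)
  P={2,6}:  v_{2} + v_{6} = v_{1} + v_{3} + v_{8} ; sig = (2; 1,1,1)
  P={4,5}:  v_{4} + v_{5} = v_{1} + v_{3} + v_{8} ; sig = (2; 1,1,1)
  P={5,7}:  v_{5} + v_{7} = v_{2} + v_{3} + v_{8} ; sig = (2; 1,1,1)
  P={5,10}:  v_{5} + v_{10} = v_{1} + 2·v_{3} + 2·v_{8} ; sig = (2; 1,2,2)
  P={5,6}:  v_{5} + v_{6} = 2·v_{1} + 2·v_{3} + 2·v_{8} ; sig = (2; 2,2,2)
  P={3,8,9}:  v_{3} + v_{8} + v_{9} = 0 ; sig = (3; —)
  P={3,4,8}:  v_{3} + v_{4} + v_{8} = v_{10} ; sig = (3; 1)
  P={1,2,3,8}:  v_{1} + v_{2} + v_{3} + v_{8} = v_{5} ; sig = (4; 1)

Hence PRS(X_Σ) =
    |P|=2: 13 collections, coeffs (), (), (1), (1), (1), (1,1), (1,1), (1,1), (1,1,1), (1,1,1), (1,1,1), (1,2,2), (2,2,2)
    |P|=3: 2 collections, coeffs (), (1)
    |P|=4: 1 collection, coeffs (1)


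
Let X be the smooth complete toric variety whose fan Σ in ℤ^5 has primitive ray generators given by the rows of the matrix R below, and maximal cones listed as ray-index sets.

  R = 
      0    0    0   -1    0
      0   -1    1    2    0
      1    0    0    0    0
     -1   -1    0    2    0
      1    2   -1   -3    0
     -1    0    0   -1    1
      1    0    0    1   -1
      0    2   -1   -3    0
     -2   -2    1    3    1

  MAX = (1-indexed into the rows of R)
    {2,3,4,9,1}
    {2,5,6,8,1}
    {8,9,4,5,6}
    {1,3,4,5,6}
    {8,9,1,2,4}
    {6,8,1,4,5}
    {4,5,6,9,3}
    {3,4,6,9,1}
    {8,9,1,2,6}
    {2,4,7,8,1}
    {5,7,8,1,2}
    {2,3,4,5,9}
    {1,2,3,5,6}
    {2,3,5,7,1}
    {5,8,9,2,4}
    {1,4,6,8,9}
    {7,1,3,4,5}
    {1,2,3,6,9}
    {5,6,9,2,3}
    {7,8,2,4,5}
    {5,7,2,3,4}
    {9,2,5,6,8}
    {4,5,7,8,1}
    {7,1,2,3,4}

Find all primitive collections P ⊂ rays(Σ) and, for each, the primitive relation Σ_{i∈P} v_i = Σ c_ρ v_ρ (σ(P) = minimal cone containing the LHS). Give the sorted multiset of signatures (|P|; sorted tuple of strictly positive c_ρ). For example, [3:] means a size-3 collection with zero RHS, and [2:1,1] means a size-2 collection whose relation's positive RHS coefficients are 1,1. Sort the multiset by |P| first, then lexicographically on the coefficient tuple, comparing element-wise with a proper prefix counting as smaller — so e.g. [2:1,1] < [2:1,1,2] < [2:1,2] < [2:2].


6 minimal non-faces of Δ(Σ) (on 9 rays):

  P={6,7}:  v_{6} + v_{7} = 0  ⟹  sig = [2:]
  P={3,8}:  v_{3} + v_{8} = v_{5}  ⟹  sig = [2:1]
  P={7,9}:  v_{7} + v_{9} = v_{2} + v_{4}  ⟹  sig = [2:1,1]
  P={1,5,9}:  v_{1} + v_{5} + v_{9} = v_{6}  ⟹  sig = [3:1]
  P={2,4,6}:  v_{2} + v_{4} + v_{6} = v_{9}  ⟹  sig = [3:1]
  P={1,2,4,5}:  v_{1} + v_{2} + v_{4} + v_{5} = 0  ⟹  sig = [4:]

Hence PRS(X_Σ) =
{ [2:],  [2:1],  [2:1,1],  [3:1] ×2,  [4:] }


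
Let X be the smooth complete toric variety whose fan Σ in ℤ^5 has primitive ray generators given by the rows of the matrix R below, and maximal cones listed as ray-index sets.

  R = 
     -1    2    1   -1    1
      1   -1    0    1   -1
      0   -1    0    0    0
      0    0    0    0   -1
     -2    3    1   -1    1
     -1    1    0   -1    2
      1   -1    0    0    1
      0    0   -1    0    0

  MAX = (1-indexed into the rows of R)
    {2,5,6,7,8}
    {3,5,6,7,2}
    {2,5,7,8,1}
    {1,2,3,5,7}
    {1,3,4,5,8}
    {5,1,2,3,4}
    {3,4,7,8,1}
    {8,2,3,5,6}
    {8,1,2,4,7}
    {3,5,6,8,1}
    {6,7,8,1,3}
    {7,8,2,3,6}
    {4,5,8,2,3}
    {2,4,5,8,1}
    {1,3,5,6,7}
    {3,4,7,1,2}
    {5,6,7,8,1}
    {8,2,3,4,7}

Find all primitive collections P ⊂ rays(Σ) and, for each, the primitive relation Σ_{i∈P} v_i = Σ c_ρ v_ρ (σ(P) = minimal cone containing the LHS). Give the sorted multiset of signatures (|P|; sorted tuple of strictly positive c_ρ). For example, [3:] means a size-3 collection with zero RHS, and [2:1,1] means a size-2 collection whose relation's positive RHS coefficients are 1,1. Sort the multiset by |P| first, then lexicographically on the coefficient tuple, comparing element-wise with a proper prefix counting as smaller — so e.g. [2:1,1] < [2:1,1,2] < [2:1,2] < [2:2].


5 collections generate NE(X_Σ); each relation:

  P={4,6}:  v_{4} + v_{6} = v_{1} + v_{3} + v_{8}  ⟹  sig = [2:1,1,1]
  P={4,5,7}:  v_{4} + v_{5} + v_{7} = v_{1}  ⟹  sig = [3:1]
  P={1,2,6}:  v_{1} + v_{2} + v_{6} = v_{5} + v_{7}  ⟹  sig = [3:1,1]
  P={1,2,3,8}:  v_{1} + v_{2} + v_{3} + v_{8} = 0  ⟹  sig = [4:]
  P={3,5,7,8}:  v_{3} + v_{5} + v_{7} + v_{8} = v_{6}  ⟹  sig = [4:1]

Sorted signature multiset PRS(X):
    [2:1,1,1]
    [3:1]
    [3:1,1]
    [4:]
    [4:1]


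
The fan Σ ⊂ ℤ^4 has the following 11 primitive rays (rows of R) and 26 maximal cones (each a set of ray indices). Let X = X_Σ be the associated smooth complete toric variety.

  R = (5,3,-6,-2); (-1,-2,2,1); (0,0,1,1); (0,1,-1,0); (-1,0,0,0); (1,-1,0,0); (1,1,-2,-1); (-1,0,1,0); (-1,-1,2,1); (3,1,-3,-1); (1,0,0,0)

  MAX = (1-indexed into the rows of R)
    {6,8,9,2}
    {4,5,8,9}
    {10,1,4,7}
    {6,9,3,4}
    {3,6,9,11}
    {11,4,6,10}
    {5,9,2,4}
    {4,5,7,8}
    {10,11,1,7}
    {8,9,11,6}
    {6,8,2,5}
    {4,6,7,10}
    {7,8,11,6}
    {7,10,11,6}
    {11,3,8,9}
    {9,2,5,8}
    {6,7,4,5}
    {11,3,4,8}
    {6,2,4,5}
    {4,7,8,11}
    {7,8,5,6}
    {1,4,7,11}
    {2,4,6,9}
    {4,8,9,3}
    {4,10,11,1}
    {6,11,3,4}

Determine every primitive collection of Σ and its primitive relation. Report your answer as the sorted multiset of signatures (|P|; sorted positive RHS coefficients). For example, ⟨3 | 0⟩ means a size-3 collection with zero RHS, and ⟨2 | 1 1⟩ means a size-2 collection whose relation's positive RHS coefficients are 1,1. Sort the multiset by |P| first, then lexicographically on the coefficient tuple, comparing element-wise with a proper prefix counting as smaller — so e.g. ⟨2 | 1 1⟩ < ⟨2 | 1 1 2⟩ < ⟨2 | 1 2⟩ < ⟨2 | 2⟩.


25 collections generate NE(X_Σ); each relation:

  {5,11}:  v_{5} + v_{11} = 0 ; sig = ⟨2 | 0⟩
  {7,9}:  v_{7} + v_{9} = 0 ; sig = ⟨2 | 0⟩
  {2,7}:  v_{2} + v_{7} = v_{5} + v_{6} ; sig = ⟨2 | 1 1⟩
  {2,11}:  v_{2} + v_{11} = v_{6} + v_{9} ; sig = ⟨2 | 1 1⟩
  {3,5}:  v_{3} + v_{5} = v_{4} + v_{9} ; sig = ⟨2 | 1 1⟩
  {3,7}:  v_{3} + v_{7} = v_{4} + v_{11} ; sig = ⟨2 | 1 1⟩
  {8,10}:  v_{8} + v_{10} = v_{7} + v_{11} ; sig = ⟨2 | 1 1⟩
  {1,2}:  v_{1} + v_{2} = v_{4} + v_{6} + v_{10} ; sig = ⟨2 | 1 1 1⟩
  {1,5}:  v_{1} + v_{5} = v_{4} + v_{7} + v_{10} ; sig = ⟨2 | 1 1 1⟩
  {1,9}:  v_{1} + v_{9} = v_{4} + v_{10} + v_{11} ; sig = ⟨2 | 1 1 1⟩
  {5,10}:  v_{5} + v_{10} = v_{4} + v_{6} + v_{7} ; sig = ⟨2 | 1 1 1⟩
  {9,10}:  v_{9} + v_{10} = v_{4} + v_{6} + v_{11} ; sig = ⟨2 | 1 1 1⟩
  {2,3}:  v_{2} + v_{3} = v_{4} + v_{6} + 2·v_{9} ; sig = ⟨2 | 1 1 2⟩
  {2,10}:  v_{2} + v_{10} = v_{4} + 2·v_{6} ; sig = ⟨2 | 1 2⟩
  {1,3}:  v_{1} + v_{3} = 2·v_{4} + v_{10} + 2·v_{11} ; sig = ⟨2 | 1 2 2⟩
  {1,8}:  v_{1} + v_{8} = v_{4} + 2·v_{7} + 2·v_{11} ; sig = ⟨2 | 1 2 2⟩
  {3,10}:  v_{3} + v_{10} = 2·v_{4} + v_{6} + 2·v_{11} ; sig = ⟨2 | 1 2 2⟩
  {1,6}:  v_{1} + v_{6} = 2·v_{10} ; sig = ⟨2 | 2⟩
  {4,6,8}:  v_{4} + v_{6} + v_{8} = 0 ; sig = ⟨3 | 0⟩
  {4,9,11}:  v_{4} + v_{9} + v_{11} = v_{3} ; sig = ⟨3 | 1⟩
  {5,6,9}:  v_{5} + v_{6} + v_{9} = v_{2} ; sig = ⟨3 | 1⟩
  {2,4,8}:  v_{2} + v_{4} + v_{8} = v_{5} + v_{9} ; sig = ⟨3 | 1 1⟩
  {3,6,8}:  v_{3} + v_{6} + v_{8} = v_{9} + v_{11} ; sig = ⟨3 | 1 1⟩
  {4,6,7,11}:  v_{4} + v_{6} + v_{7} + v_{11} = v_{10} ; sig = ⟨4 | 1⟩
  {4,7,10,11}:  v_{4} + v_{7} + v_{10} + v_{11} = v_{1} ; sig = ⟨4 | 1⟩

Sorted signature multiset PRS(X):
[⟨2 | 0⟩, ⟨2 | 0⟩, ⟨2 | 1 1⟩, ⟨2 | 1 1⟩, ⟨2 | 1 1⟩, ⟨2 | 1 1⟩, ⟨2 | 1 1⟩, ⟨2 | 1 1 1⟩, ⟨2 | 1 1 1⟩, ⟨2 | 1 1 1⟩, ⟨2 | 1 1 1⟩, ⟨2 | 1 1 1⟩, ⟨2 | 1 1 2⟩, ⟨2 | 1 2⟩, ⟨2 | 1 2 2⟩, ⟨2 | 1 2 2⟩, ⟨2 | 1 2 2⟩, ⟨2 | 2⟩, ⟨3 | 0⟩, ⟨3 | 1⟩, ⟨3 | 1⟩, ⟨3 | 1 1⟩, ⟨3 | 1 1⟩, ⟨4 | 1⟩, ⟨4 | 1⟩]


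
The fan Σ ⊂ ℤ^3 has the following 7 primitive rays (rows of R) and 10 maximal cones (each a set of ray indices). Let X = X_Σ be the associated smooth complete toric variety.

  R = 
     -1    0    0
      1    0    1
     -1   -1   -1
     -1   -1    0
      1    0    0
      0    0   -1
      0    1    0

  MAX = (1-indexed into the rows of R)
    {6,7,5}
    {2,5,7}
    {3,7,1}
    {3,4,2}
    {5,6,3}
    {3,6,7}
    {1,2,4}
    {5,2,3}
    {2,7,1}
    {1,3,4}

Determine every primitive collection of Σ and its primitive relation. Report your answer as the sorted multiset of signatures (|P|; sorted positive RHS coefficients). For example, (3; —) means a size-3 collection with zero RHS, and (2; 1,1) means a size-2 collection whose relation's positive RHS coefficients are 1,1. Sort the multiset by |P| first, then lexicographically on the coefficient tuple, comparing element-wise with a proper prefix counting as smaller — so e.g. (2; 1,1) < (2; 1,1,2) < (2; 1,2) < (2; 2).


Σ has 9 primitive collections:

  P = {1,5}:  v_{1} + v_{5} = 0 ; sig = (2; —)
  P = {2,6}:  v_{2} + v_{6} = v_{5} ; sig = (2; 1)
  P = {4,6}:  v_{4} + v_{6} = v_{3} ; sig = (2; 1)
  P = {4,7}:  v_{4} + v_{7} = v_{1} ; sig = (2; 1)
  P = {1,6}:  v_{1} + v_{6} = v_{3} + v_{7} ; sig = (2; 1,1)
  P = {4,5}:  v_{4} + v_{5} = v_{2} + v_{3} ; sig = (2; 1,1)
  P = {2,3,7}:  v_{2} + v_{3} + v_{7} = 0 ; sig = (3; —)
  P = {1,2,3}:  v_{1} + v_{2} + v_{3} = v_{4} ; sig = (3; 1)
  P = {3,5,7}:  v_{3} + v_{5} + v_{7} = v_{6} ; sig = (3; 1)

Hence PRS(X_Σ) =
[(2; —), (2; 1), (2; 1), (2; 1), (2; 1,1), (2; 1,1), (3; —), (3; 1), (3; 1)]


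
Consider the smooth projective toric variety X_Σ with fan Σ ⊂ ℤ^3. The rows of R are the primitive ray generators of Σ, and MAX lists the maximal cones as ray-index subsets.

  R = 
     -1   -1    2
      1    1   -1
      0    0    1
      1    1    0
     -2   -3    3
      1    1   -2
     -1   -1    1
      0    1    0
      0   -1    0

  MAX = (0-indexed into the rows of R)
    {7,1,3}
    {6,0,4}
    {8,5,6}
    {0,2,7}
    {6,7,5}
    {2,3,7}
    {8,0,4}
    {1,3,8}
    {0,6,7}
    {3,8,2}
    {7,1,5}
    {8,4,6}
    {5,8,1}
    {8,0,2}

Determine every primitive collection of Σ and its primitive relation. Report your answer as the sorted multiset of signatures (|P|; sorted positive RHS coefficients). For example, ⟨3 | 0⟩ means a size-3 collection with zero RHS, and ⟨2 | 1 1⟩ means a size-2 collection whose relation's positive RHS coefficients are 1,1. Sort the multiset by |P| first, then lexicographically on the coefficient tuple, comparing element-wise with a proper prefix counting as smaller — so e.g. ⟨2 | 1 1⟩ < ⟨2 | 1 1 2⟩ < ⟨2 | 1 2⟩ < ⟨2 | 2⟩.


Primitive collections (16):

  • {0,5}:  v_{0} + v_{5} = 0  ⟹  sig = ⟨2 | 0⟩
  • {1,6}:  v_{1} + v_{6} = 0  ⟹  sig = ⟨2 | 0⟩
  • {7,8}:  v_{7} + v_{8} = 0  ⟹  sig = ⟨2 | 0⟩
  • {0,1}:  v_{0} + v_{1} = v_{2}  ⟹  sig = ⟨2 | 1⟩
  • {1,2}:  v_{1} + v_{2} = v_{3}  ⟹  sig = ⟨2 | 1⟩
  • {2,5}:  v_{2} + v_{5} = v_{1}  ⟹  sig = ⟨2 | 1⟩
  • {2,6}:  v_{2} + v_{6} = v_{0}  ⟹  sig = ⟨2 | 1⟩
  • {3,6}:  v_{3} + v_{6} = v_{2}  ⟹  sig = ⟨2 | 1⟩
  • {1,4}:  v_{1} + v_{4} = v_{0} + v_{8}  ⟹  sig = ⟨2 | 1 1⟩
  • {4,5}:  v_{4} + v_{5} = v_{6} + v_{8}  ⟹  sig = ⟨2 | 1 1⟩
  • {4,7}:  v_{4} + v_{7} = v_{0} + v_{6}  ⟹  sig = ⟨2 | 1 1⟩
  • {3,4}:  v_{3} + v_{4} = v_{0} + v_{2} + v_{8}  ⟹  sig = ⟨2 | 1 1 1⟩
  • {2,4}:  v_{2} + v_{4} = 2·v_{0} + v_{8}  ⟹  sig = ⟨2 | 1 2⟩
  • {0,3}:  v_{0} + v_{3} = 2·v_{2}  ⟹  sig = ⟨2 | 2⟩
  • {3,5}:  v_{3} + v_{5} = 2·v_{1}  ⟹  sig = ⟨2 | 2⟩
  • {0,6,8}:  v_{0} + v_{6} + v_{8} = v_{4}  ⟹  sig = ⟨3 | 1⟩

Hence PRS(X_Σ) =
{ ⟨2 | 0⟩ ×3,  ⟨2 | 1⟩ ×5,  ⟨2 | 1 1⟩ ×3,  ⟨2 | 1 1 1⟩,  ⟨2 | 1 2⟩,  ⟨2 | 2⟩ ×2,  ⟨3 | 1⟩ }


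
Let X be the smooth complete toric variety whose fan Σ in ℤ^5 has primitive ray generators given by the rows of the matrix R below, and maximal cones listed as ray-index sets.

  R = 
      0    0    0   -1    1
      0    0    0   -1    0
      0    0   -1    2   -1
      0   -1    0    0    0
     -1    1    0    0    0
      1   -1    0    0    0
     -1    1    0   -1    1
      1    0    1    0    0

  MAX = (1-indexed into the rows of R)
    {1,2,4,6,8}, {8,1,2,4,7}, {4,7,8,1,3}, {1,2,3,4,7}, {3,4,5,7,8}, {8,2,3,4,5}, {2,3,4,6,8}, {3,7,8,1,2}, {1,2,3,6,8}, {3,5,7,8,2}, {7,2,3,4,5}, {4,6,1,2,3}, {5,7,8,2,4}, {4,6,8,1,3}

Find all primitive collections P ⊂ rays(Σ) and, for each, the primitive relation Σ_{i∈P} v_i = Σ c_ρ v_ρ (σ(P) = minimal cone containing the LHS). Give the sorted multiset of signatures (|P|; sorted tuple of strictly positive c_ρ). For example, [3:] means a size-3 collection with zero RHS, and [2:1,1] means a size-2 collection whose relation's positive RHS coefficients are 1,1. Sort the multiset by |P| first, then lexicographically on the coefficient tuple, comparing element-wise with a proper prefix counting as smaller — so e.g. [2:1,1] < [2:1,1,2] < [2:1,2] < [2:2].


Σ has 5 primitive collections:

  P = {5,6}:  v_{5} + v_{6} = 0  ⟹  sig = [2:]
  P = {1,5}:  v_{1} + v_{5} = v_{7}  ⟹  sig = [2:1]
  P = {6,7}:  v_{6} + v_{7} = v_{1}  ⟹  sig = [2:1]
  P = {2,3,4,7,8}:  v_{2} + v_{3} + v_{4} + v_{7} + v_{8} = 0  ⟹  sig = [5:]
  P = {1,2,3,4,8}:  v_{1} + v_{2} + v_{3} + v_{4} + v_{8} = v_{6}  ⟹  sig = [5:1]

so the primitive-relation signature multiset is
    [2:]
    [2:1]
    [2:1]
    [5:]
    [5:1]


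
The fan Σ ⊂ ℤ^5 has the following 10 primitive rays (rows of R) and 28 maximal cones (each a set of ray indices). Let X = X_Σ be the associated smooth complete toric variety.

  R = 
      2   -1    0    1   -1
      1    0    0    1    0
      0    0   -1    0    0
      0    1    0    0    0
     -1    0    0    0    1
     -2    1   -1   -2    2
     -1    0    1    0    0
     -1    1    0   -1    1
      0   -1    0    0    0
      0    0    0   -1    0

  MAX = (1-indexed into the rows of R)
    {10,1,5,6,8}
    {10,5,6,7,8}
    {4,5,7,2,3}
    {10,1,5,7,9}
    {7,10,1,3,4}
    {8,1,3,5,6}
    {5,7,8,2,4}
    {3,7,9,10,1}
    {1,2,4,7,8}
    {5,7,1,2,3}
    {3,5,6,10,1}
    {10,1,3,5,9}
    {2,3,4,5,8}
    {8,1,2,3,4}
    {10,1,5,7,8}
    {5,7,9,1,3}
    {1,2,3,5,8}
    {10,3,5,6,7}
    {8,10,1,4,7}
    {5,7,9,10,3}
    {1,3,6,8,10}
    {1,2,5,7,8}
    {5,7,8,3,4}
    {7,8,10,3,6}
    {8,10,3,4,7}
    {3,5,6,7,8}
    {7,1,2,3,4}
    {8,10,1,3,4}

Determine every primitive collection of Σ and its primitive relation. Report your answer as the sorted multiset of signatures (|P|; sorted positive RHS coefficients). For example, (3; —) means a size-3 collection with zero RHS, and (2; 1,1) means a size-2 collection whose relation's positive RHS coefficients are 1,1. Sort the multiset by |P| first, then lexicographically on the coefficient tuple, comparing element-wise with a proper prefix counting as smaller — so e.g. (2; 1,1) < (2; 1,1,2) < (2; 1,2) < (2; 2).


Minimal non-faces — 14 found among 10 rays, 28 max cones:

  {4,9}:  v_{4} + v_{9} = 0  →  sig = (2; —)
  {2,9}:  v_{2} + v_{9} = v_{1} + v_{5}  →  sig = (2; 1,1)
  {2,10}:  v_{2} + v_{10} = v_{1} + v_{8}  →  sig = (2; 1,1)
  {8,9}:  v_{8} + v_{9} = v_{5} + v_{10}  →  sig = (2; 1,1)
  {2,6}:  v_{2} + v_{6} = v_{1} + v_{3} + v_{5} + 2·v_{8}  →  sig = (2; 1,1,1,2)
  {4,6}:  v_{4} + v_{6} = v_{3} + 2·v_{8}  →  sig = (2; 1,2)
  {6,9}:  v_{6} + v_{9} = v_{3} + 2·v_{5} + 2·v_{10}  →  sig = (2; 1,2,2)
  {1,4,5}:  v_{1} + v_{4} + v_{5} = v_{2}  →  sig = (3; 1)
  {4,5,10}:  v_{4} + v_{5} + v_{10} = v_{8}  →  sig = (3; 1)
  {1,6,7}:  v_{1} + v_{6} + v_{7} = v_{5} + v_{10}  →  sig = (3; 1,1)
  {1,3,7,8}:  v_{1} + v_{3} + v_{7} + v_{8} = 0  →  sig = (4; —)
  {3,5,8,10}:  v_{3} + v_{5} + v_{8} + v_{10} = v_{6}  →  sig = (4; 1)
  {2,3,7,8}:  v_{2} + v_{3} + v_{7} + v_{8} = v_{4} + v_{5}  →  sig = (4; 1,1)
  {1,3,5,7,10}:  v_{1} + v_{3} + v_{5} + v_{7} + v_{10} = v_{9}  →  sig = (5; 1)

so the primitive-relation signature multiset is
    |P|=2: 7 collections, coeffs (), (1,1), (1,1), (1,1), (1,1,1,2), (1,2), (1,2,2)
    |P|=3: 3 collections, coeffs (1), (1), (1,1)
    |P|=4: 3 collections, coeffs (), (1), (1,1)
    |P|=5: 1 collection, coeffs (1)


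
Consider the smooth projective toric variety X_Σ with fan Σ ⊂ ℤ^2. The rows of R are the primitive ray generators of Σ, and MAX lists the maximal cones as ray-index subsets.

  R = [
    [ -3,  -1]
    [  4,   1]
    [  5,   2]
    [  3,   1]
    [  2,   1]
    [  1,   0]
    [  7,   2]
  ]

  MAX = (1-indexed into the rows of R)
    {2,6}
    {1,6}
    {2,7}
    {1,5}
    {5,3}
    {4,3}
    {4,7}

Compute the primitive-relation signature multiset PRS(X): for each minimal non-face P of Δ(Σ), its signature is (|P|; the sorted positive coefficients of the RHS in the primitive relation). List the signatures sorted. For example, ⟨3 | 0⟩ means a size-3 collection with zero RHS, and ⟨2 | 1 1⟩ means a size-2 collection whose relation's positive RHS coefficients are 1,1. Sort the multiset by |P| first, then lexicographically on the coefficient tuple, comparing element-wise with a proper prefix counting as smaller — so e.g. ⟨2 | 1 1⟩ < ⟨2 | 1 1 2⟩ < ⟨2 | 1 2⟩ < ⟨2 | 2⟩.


Δ(Σ) — 7 vertices, 14 min non-faces:

  • {1,4}:  v_{1} + v_{4} = 0 ; sig = ⟨2 | 0⟩
  • {1,2}:  v_{1} + v_{2} = v_{6} ; sig = ⟨2 | 1⟩
  • {1,3}:  v_{1} + v_{3} = v_{5} ; sig = ⟨2 | 1⟩
  • {1,7}:  v_{1} + v_{7} = v_{2} ; sig = ⟨2 | 1⟩
  • {2,4}:  v_{2} + v_{4} = v_{7} ; sig = ⟨2 | 1⟩
  • {4,5}:  v_{4} + v_{5} = v_{3} ; sig = ⟨2 | 1⟩
  • {4,6}:  v_{4} + v_{6} = v_{2} ; sig = ⟨2 | 1⟩
  • {5,6}:  v_{5} + v_{6} = v_{4} ; sig = ⟨2 | 1⟩
  • {2,5}:  v_{2} + v_{5} = 2·v_{4} ; sig = ⟨2 | 2⟩
  • {3,6}:  v_{3} + v_{6} = 2·v_{4} ; sig = ⟨2 | 2⟩
  • {6,7}:  v_{6} + v_{7} = 2·v_{2} ; sig = ⟨2 | 2⟩
  • {2,3}:  v_{2} + v_{3} = 3·v_{4} ; sig = ⟨2 | 3⟩
  • {5,7}:  v_{5} + v_{7} = 3·v_{4} ; sig = ⟨2 | 3⟩
  • {3,7}:  v_{3} + v_{7} = 4·v_{4} ; sig = ⟨2 | 4⟩

so the primitive-relation signature multiset is
{ ⟨2 | 0⟩,  ⟨2 | 1⟩ ×7,  ⟨2 | 2⟩ ×3,  ⟨2 | 3⟩ ×2,  ⟨2 | 4⟩ }


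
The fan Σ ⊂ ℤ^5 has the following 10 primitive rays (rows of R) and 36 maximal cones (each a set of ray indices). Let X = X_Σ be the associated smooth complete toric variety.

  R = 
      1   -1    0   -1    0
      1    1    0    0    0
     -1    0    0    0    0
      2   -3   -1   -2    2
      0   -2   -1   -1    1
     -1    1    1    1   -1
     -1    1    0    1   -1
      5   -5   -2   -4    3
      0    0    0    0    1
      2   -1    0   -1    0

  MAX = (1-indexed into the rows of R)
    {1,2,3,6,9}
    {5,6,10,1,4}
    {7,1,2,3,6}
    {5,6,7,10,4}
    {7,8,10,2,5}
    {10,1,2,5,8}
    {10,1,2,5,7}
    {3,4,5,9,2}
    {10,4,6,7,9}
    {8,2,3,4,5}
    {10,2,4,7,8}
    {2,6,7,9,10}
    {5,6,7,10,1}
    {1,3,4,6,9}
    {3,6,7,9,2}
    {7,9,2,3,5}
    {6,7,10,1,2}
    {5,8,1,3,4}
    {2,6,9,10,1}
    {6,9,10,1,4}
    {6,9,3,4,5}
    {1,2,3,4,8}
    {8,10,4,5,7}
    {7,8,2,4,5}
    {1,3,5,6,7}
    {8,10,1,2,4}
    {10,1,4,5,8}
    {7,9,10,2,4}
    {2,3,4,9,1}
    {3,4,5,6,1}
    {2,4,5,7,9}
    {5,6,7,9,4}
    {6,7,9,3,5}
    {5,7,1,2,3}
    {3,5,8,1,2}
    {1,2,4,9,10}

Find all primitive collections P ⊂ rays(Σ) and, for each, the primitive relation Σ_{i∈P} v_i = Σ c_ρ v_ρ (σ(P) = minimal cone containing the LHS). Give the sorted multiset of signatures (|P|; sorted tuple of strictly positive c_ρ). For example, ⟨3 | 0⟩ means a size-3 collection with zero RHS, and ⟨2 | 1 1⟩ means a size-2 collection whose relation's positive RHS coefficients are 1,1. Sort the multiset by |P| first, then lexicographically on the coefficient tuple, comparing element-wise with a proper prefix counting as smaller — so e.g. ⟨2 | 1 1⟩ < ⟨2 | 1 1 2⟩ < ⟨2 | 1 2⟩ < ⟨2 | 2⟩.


Σ has 14 primitive collections:

  {3,10}:  v_{3} + v_{10} = v_{1}  ⟹  sig = ⟨2 | 1⟩
  {6,8}:  v_{6} + v_{8} = v_{4} + v_{10}  ⟹  sig = ⟨2 | 1 1⟩
  {8,9}:  v_{8} + v_{9} = v_{2} + 2·v_{4}  ⟹  sig = ⟨2 | 1 2⟩
  {1,7,9}:  v_{1} + v_{7} + v_{9} = 0  ⟹  sig = ⟨3 | 0⟩
  {2,5,6}:  v_{2} + v_{5} + v_{6} = 0  ⟹  sig = ⟨3 | 0⟩
  {3,4,7}:  v_{3} + v_{4} + v_{7} = v_{5}  ⟹  sig = ⟨3 | 1⟩
  {5,9,10}:  v_{5} + v_{9} + v_{10} = v_{4}  ⟹  sig = ⟨3 | 1⟩
  {1,4,7}:  v_{1} + v_{4} + v_{7} = v_{5} + v_{10}  ⟹  sig = ⟨3 | 1 1⟩
  {1,5,9}:  v_{1} + v_{5} + v_{9} = v_{3} + v_{4}  ⟹  sig = ⟨3 | 1 1⟩
  {2,4,6}:  v_{2} + v_{4} + v_{6} = v_{9} + v_{10}  ⟹  sig = ⟨3 | 1 1⟩
  {3,7,8}:  v_{3} + v_{7} + v_{8} = v_{2} + 2·v_{5} + v_{10}  ⟹  sig = ⟨3 | 1 1 2⟩
  {1,7,8}:  v_{1} + v_{7} + v_{8} = v_{2} + 2·v_{5} + 2·v_{10}  ⟹  sig = ⟨3 | 1 2 2⟩
  {2,4,5,10}:  v_{2} + v_{4} + v_{5} + v_{10} = v_{8}  ⟹  sig = ⟨4 | 1⟩
  {1,2,4,5}:  v_{1} + v_{2} + v_{4} + v_{5} = v_{3} + v_{8}  ⟹  sig = ⟨4 | 1 1⟩

Hence PRS(X_Σ) =
{ ⟨2 | 1⟩,  ⟨2 | 1 1⟩,  ⟨2 | 1 2⟩,  ⟨3 | 0⟩ ×2,  ⟨3 | 1⟩ ×2,  ⟨3 | 1 1⟩ ×3,  ⟨3 | 1 1 2⟩,  ⟨3 | 1 2 2⟩,  ⟨4 | 1⟩,  ⟨4 | 1 1⟩ }


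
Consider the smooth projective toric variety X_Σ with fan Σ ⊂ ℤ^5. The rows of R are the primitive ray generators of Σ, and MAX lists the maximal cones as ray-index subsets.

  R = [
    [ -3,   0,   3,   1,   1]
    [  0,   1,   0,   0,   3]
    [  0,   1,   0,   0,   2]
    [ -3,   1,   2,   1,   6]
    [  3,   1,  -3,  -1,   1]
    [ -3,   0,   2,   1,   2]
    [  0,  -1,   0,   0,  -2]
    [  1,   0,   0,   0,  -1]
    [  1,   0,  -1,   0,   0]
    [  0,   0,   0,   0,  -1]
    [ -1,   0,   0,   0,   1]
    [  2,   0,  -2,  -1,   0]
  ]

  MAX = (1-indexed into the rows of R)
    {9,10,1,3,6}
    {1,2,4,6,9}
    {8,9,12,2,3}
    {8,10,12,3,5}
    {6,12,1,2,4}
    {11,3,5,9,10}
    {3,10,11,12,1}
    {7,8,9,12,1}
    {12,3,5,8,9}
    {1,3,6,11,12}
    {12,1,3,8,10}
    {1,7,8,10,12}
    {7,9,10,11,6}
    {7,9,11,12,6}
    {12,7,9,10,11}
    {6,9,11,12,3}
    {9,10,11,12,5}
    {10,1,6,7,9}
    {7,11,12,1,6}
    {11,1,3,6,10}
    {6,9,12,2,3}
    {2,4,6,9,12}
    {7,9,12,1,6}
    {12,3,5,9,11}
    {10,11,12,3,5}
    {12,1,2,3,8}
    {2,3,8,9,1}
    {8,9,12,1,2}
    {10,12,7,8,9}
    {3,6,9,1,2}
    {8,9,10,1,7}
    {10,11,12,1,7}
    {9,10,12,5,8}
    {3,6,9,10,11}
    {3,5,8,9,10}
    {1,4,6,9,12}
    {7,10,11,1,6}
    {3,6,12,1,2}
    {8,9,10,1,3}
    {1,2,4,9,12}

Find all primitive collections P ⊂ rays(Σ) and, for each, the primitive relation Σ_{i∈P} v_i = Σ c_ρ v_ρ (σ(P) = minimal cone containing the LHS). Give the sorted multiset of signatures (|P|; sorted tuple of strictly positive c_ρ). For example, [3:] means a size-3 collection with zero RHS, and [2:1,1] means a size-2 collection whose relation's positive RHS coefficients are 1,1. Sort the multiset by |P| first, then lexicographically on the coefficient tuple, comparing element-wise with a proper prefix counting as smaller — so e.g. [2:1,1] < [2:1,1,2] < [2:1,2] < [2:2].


The 22 primitive collections of Σ (r=12, n=5):

  P = {3,7}:  v_{3} + v_{7} = 0  →  sig = [2:]
  P = {8,11}:  v_{8} + v_{11} = 0  →  sig = [2:]
  P = {1,5}:  v_{1} + v_{5} = v_{3}  →  sig = [2:1]
  P = {2,10}:  v_{2} + v_{10} = v_{3}  →  sig = [2:1]
  P = {4,10}:  v_{4} + v_{10} = v_{2} + v_{6}  →  sig = [2:1,1]
  P = {6,8}:  v_{6} + v_{8} = v_{1} + v_{9}  →  sig = [2:1,1]
  P = {2,7}:  v_{2} + v_{7} = v_{1} + v_{9} + v_{12}  →  sig = [2:1,1,1]
  P = {2,11}:  v_{2} + v_{11} = v_{3} + v_{6} + v_{12}  →  sig = [2:1,1,1]
  P = {5,6}:  v_{5} + v_{6} = v_{3} + v_{9} + v_{11}  →  sig = [2:1,1,1]
  P = {5,7}:  v_{5} + v_{7} = v_{9} + v_{10} + v_{12}  →  sig = [2:1,1,1]
  P = {4,5}:  v_{4} + v_{5} = v_{2} + v_{3} + v_{6} + v_{9} + v_{12}  →  sig = [2:1,1,1,1,1]
  P = {2,5}:  v_{2} + v_{5} = 2·v_{3} + v_{9} + v_{12}  →  sig = [2:1,1,2]
  P = {4,11}:  v_{4} + v_{11} = v_{2} + 2·v_{6} + v_{12}  →  sig = [2:1,1,2]
  P = {4,8}:  v_{4} + v_{8} = 2·v_{1} + v_{2} + 2·v_{9} + v_{12}  →  sig = [2:1,1,2,2]
  P = {3,4}:  v_{3} + v_{4} = 2·v_{2} + v_{6}  →  sig = [2:1,2]
  P = {4,7}:  v_{4} + v_{7} = 2·v_{1} + v_{6} + 2·v_{9} + 2·v_{12}  →  sig = [2:1,2,2,2]
  P = {1,9,11}:  v_{1} + v_{9} + v_{11} = v_{6}  →  sig = [3:1]
  P = {6,10,12}:  v_{6} + v_{10} + v_{12} = v_{11}  →  sig = [3:1]
  P = {1,9,10,12}:  v_{1} + v_{9} + v_{10} + v_{12} = 0  →  sig = [4:]
  P = {1,3,9,12}:  v_{1} + v_{3} + v_{9} + v_{12} = v_{2}  →  sig = [4:1]
  P = {3,9,10,12}:  v_{3} + v_{9} + v_{10} + v_{12} = v_{5}  →  sig = [4:1]
  P = {1,2,6,9,12}:  v_{1} + v_{2} + v_{6} + v_{9} + v_{12} = v_{4}  →  sig = [5:1]

so the primitive-relation signature multiset is
    [2:]
    [2:]
    [2:1]
    [2:1]
    [2:1,1]
    [2:1,1]
    [2:1,1,1]
    [2:1,1,1]
    [2:1,1,1]
    [2:1,1,1]
    [2:1,1,1,1,1]
    [2:1,1,2]
    [2:1,1,2]
    [2:1,1,2,2]
    [2:1,2]
    [2:1,2,2,2]
    [3:1]
    [3:1]
    [4:]
    [4:1]
    [4:1]
    [5:1]


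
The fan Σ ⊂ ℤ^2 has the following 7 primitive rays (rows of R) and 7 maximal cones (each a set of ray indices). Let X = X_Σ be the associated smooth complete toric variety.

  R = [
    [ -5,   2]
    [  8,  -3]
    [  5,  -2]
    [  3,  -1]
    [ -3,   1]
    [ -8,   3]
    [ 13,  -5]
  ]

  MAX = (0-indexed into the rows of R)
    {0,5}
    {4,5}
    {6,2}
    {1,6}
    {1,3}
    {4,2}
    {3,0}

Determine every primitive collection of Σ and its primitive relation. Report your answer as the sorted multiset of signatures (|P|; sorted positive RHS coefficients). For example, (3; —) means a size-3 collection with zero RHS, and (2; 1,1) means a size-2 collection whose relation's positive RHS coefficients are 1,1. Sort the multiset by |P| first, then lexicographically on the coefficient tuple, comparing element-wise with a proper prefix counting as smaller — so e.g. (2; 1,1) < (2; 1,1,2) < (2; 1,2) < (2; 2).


14 minimal non-faces of Δ(Σ) (on 7 rays):

  • {0,2}:  v_{0} + v_{2} = 0 ; sig = (2; —)
  • {1,5}:  v_{1} + v_{5} = 0 ; sig = (2; —)
  • {3,4}:  v_{3} + v_{4} = 0 ; sig = (2; —)
  • {0,1}:  v_{0} + v_{1} = v_{3} ; sig = (2; 1)
  • {0,4}:  v_{0} + v_{4} = v_{5} ; sig = (2; 1)
  • {0,6}:  v_{0} + v_{6} = v_{1} ; sig = (2; 1)
  • {1,2}:  v_{1} + v_{2} = v_{6} ; sig = (2; 1)
  • {1,4}:  v_{1} + v_{4} = v_{2} ; sig = (2; 1)
  • {2,3}:  v_{2} + v_{3} = v_{1} ; sig = (2; 1)
  • {2,5}:  v_{2} + v_{5} = v_{4} ; sig = (2; 1)
  • {3,5}:  v_{3} + v_{5} = v_{0} ; sig = (2; 1)
  • {5,6}:  v_{5} + v_{6} = v_{2} ; sig = (2; 1)
  • {3,6}:  v_{3} + v_{6} = 2·v_{1} ; sig = (2; 2)
  • {4,6}:  v_{4} + v_{6} = 2·v_{2} ; sig = (2; 2)

Hence PRS(X_Σ) =
[(2; —), (2; —), (2; —), (2; 1), (2; 1), (2; 1), (2; 1), (2; 1), (2; 1), (2; 1), (2; 1), (2; 1), (2; 2), (2; 2)]


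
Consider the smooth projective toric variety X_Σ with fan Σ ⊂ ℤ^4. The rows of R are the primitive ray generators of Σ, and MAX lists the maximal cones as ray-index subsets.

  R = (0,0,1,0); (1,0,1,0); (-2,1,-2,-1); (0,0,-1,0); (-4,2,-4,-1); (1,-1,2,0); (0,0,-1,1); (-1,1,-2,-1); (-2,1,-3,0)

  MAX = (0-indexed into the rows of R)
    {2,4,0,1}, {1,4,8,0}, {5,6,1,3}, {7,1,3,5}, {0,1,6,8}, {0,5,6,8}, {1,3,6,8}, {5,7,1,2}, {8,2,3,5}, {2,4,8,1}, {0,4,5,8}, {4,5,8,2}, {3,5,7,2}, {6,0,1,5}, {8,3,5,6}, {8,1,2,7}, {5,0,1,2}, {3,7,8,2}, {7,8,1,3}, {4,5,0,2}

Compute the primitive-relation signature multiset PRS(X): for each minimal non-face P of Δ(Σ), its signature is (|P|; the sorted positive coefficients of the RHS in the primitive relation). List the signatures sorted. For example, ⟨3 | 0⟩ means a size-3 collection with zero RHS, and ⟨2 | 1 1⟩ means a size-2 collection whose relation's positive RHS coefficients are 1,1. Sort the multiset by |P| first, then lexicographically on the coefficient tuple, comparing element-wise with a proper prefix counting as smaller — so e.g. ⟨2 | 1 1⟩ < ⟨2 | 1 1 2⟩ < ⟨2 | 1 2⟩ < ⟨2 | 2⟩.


Minimal non-faces — 12 found among 9 rays, 20 max cones:

  P={0,3}:  v_{0} + v_{3} = 0 — sig = ⟨2 | 0⟩
  P={2,6}:  v_{2} + v_{6} = v_{8} — sig = ⟨2 | 1⟩
  P={0,7}:  v_{0} + v_{7} = v_{1} + v_{2} — sig = ⟨2 | 1 1⟩
  P={3,4}:  v_{3} + v_{4} = v_{2} + v_{8} — sig = ⟨2 | 1 1⟩
  P={6,7}:  v_{6} + v_{7} = v_{1} + v_{3} + v_{8} — sig = ⟨2 | 1 1 1⟩
  P={4,7}:  v_{4} + v_{7} = v_{1} + 2·v_{2} + v_{8} — sig = ⟨2 | 1 1 2⟩
  P={4,6}:  v_{4} + v_{6} = v_{0} + 2·v_{8} — sig = ⟨2 | 1 2⟩
  P={1,5,8}:  v_{1} + v_{5} + v_{8} = 0 — sig = ⟨3 | 0⟩
  P={0,2,8}:  v_{0} + v_{2} + v_{8} = v_{4} — sig = ⟨3 | 1⟩
  P={1,2,3}:  v_{1} + v_{2} + v_{3} = v_{7} — sig = ⟨3 | 1⟩
  P={1,4,5}:  v_{1} + v_{4} + v_{5} = v_{0} + v_{2} — sig = ⟨3 | 1 1⟩
  P={5,7,8}:  v_{5} + v_{7} + v_{8} = v_{2} + v_{3} — sig = ⟨3 | 1 1⟩

Hence PRS(X_Σ) =
    ⟨2 | 0⟩
    ⟨2 | 1⟩
    ⟨2 | 1 1⟩
    ⟨2 | 1 1⟩
    ⟨2 | 1 1 1⟩
    ⟨2 | 1 1 2⟩
    ⟨2 | 1 2⟩
    ⟨3 | 0⟩
    ⟨3 | 1⟩
    ⟨3 | 1⟩
    ⟨3 | 1 1⟩
    ⟨3 | 1 1⟩


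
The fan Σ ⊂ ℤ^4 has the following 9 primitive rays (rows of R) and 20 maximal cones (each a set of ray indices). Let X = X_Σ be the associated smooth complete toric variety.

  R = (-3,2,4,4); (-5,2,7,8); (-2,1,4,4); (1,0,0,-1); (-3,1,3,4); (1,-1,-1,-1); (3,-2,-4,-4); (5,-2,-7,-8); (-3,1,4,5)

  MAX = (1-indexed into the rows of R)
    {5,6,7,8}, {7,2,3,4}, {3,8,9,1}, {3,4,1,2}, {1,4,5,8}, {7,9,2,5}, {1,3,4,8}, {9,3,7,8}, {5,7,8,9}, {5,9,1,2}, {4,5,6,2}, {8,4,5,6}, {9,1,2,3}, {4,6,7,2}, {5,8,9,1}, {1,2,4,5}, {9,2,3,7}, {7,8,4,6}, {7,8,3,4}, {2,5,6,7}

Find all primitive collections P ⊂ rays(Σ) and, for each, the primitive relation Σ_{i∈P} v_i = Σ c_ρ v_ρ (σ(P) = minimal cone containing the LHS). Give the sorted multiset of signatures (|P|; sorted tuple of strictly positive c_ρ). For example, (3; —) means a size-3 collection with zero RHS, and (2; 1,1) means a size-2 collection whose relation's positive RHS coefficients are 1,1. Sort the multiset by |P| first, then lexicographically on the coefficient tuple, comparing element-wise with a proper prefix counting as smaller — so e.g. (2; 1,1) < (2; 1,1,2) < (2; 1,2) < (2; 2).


|primitive collections| = 8. Relations:

  {1,7}:  v_{1} + v_{7} = 0 ; sig = (2; —)
  {2,8}:  v_{2} + v_{8} = 0 ; sig = (2; —)
  {3,5}:  v_{3} + v_{5} = v_{2} ; sig = (2; 1)
  {4,9}:  v_{4} + v_{9} = v_{3} ; sig = (2; 1)
  {1,6}:  v_{1} + v_{6} = v_{4} + v_{5} ; sig = (2; 1,1)
  {6,9}:  v_{6} + v_{9} = v_{2} + v_{7} ; sig = (2; 1,1)
  {3,6}:  v_{3} + v_{6} = v_{2} + v_{4} + v_{7} ; sig = (2; 1,1,1)
  {4,5,7}:  v_{4} + v_{5} + v_{7} = v_{6} ; sig = (3; 1)

Sorted signature multiset PRS(X):
{ (2; —) ×2,  (2; 1) ×2,  (2; 1,1) ×2,  (2; 1,1,1),  (3; 1) }
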